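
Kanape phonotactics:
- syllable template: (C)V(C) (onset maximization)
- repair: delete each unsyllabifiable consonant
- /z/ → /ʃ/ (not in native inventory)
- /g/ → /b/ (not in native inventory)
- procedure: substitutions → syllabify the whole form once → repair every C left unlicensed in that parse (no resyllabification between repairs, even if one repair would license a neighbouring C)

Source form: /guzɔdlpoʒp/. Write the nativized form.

Substitution: /g/ → /b/, /z/ → /ʃ/, giving /buʃɔdlpoʒp/.
Under (C)V(C), the unsyllabifiable consonants are /l/, /p/ (at most one coda consonant is licensed; onsets are limited to one consonant).
Deletion applies to /l/, /p/.

buʃɔdpoʒ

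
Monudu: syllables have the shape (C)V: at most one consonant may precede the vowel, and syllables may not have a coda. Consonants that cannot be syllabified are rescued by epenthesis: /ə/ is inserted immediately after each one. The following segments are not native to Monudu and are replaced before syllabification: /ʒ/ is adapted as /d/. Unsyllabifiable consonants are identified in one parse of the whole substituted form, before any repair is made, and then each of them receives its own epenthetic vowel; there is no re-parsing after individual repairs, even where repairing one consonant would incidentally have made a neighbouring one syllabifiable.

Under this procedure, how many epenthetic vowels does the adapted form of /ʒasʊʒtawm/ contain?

3

After substitution the input is /dasʊdtawm/.
The unsyllabifiable consonants are /d/, /w/, /m/; each receives one epenthetic vowel.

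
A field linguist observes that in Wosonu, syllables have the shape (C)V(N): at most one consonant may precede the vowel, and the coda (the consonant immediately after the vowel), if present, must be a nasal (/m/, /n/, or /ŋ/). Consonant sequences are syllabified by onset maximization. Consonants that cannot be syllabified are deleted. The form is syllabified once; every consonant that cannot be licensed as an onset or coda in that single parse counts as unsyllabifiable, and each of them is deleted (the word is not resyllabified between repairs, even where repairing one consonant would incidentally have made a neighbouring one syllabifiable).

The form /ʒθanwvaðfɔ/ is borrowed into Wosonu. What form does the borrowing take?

Syllabifying with onset maximization leaves /ʒ/, /w/, /ð/ stranded (only a nasal (/m/, /n/, or /ŋ/) is licensed in coda position; onsets are limited to one consonant).
Deletion applies to /ʒ/, /w/, /ð/.

θanvafɔ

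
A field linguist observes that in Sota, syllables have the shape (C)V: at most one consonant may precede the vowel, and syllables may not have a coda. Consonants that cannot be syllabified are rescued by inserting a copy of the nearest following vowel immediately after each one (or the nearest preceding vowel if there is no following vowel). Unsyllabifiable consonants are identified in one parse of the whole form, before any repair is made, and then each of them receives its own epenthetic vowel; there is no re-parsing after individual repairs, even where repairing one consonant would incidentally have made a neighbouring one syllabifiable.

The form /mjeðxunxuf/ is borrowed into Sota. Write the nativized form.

Syllabifying with onset maximization leaves /m/, /ð/, /n/, /f/ stranded (no codas are permitted; onsets are limited to one consonant).
Epenthesis after each stranded consonant: /m/ → /me/, /ð/ → /ðu/, /n/ → /nu/, /f/ → /fu/.

mejeðuxunuxufu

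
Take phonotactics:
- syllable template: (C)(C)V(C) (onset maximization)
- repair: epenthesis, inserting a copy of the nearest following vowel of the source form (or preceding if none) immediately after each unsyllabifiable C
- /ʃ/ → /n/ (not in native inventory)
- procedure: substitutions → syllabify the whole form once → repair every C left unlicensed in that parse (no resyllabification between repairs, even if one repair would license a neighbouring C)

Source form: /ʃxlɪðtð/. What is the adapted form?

Substitution: /ʃ/ → /n/, giving /nxlɪðtð/.
Syllabifying with onset maximization leaves /n/, /t/, /ð/ stranded (at most one coda consonant is licensed; onsets may contain at most 2 consonants).
Epenthesis after each stranded consonant: /n/ → /nɪ/, /t/ → /tɪ/, /ð/ → /ðɪ/.

nɪxlɪðtɪðɪ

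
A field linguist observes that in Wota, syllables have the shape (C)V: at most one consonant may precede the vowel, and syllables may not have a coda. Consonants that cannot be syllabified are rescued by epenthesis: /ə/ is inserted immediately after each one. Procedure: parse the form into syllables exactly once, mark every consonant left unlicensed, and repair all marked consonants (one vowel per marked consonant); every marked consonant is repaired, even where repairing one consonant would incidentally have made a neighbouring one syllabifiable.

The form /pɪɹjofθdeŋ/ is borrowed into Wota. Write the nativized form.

The consonants /ɹ/, /f/, /θ/, /ŋ/ cannot be parsed into a legal (C)V syllable (no codas are permitted; onsets are limited to one consonant).
Each unlicensed consonant becomes the onset of a new syllable: /ɹ/ → /ɹə/, /f/ → /fə/, /θ/ → /θə/, /ŋ/ → /ŋə/.

pɪɹəjofəθədeŋə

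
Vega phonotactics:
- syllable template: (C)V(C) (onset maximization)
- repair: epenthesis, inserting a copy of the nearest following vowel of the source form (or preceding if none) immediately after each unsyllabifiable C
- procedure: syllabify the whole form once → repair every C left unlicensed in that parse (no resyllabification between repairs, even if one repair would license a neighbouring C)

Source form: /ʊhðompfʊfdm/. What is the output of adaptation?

Under (C)V(C), the unsyllabifiable consonants are /p/, /d/, /m/ (at most one coda consonant is licensed; onsets are limited to one consonant).
Inserting the epenthetic vowel yields /p/ → /pʊ/, /d/ → /dʊ/, /m/ → /mʊ/.

ʊhðompʊfʊfdʊmʊ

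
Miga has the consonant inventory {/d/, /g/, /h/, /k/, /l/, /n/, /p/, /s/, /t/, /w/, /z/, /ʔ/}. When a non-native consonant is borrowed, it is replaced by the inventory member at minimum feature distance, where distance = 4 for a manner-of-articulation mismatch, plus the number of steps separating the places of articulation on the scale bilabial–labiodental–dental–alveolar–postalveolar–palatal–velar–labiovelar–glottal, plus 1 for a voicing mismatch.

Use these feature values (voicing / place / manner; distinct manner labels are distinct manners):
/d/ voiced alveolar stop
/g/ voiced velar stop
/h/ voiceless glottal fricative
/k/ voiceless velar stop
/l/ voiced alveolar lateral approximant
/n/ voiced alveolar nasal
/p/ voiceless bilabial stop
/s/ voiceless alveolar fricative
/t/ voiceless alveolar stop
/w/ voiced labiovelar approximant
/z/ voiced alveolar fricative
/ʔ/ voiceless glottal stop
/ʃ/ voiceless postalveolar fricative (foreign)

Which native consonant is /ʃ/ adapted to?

s

/s/ is closest: same manner (fricative), place distance 1 (postalveolar→alveolar), same voicing; total 1. Next closest is /z/ at distance 2.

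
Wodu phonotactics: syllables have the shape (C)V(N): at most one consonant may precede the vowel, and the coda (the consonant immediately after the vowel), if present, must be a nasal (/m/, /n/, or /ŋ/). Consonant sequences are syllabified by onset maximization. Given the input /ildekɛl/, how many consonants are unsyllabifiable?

Under (C)V(N), the unsyllabifiable consonants are /l/, /l/ (only a nasal (/m/, /n/, or /ŋ/) is licensed in coda position; onsets are limited to one consonant).

2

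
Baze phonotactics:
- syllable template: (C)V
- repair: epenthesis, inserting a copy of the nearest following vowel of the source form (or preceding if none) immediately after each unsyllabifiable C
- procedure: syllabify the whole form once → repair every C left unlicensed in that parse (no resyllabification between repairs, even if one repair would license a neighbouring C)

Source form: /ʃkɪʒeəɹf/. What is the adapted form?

Syllabifying with onset maximization leaves /ʃ/, /ɹ/, /f/ stranded (no codas are permitted; onsets are limited to one consonant).
Epenthesis after each stranded consonant: /ʃ/ → /ʃɪ/, /ɹ/ → /ɹə/, /f/ → /fə/.

ʃɪkɪʒeəɹəfə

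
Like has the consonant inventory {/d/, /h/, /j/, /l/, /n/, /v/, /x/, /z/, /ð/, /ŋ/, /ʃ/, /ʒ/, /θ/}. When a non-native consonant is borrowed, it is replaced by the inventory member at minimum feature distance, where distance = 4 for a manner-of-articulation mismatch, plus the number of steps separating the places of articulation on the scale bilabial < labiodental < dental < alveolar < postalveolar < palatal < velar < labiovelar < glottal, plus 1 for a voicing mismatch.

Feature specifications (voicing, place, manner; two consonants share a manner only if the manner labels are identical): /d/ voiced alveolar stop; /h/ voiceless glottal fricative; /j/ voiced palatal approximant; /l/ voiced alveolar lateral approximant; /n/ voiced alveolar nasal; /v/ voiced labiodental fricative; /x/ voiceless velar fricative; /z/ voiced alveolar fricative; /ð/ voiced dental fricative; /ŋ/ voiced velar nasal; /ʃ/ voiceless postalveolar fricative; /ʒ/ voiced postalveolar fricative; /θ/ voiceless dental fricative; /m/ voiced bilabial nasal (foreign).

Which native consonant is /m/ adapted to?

/n/ is closest: same manner (nasal), place distance 3 (bilabial→alveolar), same voicing; total 3. Next closest is /v/ at distance 5.

n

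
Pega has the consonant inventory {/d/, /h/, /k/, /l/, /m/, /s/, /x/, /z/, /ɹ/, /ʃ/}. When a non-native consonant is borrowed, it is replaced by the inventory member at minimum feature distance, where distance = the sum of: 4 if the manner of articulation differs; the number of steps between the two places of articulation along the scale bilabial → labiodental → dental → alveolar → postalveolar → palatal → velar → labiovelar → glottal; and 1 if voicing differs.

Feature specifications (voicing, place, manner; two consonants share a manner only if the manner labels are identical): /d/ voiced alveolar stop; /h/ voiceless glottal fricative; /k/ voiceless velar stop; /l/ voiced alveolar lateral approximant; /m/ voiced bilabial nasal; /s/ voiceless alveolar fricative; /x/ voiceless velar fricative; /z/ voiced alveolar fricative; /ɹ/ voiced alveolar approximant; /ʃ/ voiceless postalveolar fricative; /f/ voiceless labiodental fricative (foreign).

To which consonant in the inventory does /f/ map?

/s/ is closest: same manner (fricative), place distance 2 (labiodental→alveolar), same voicing; total 2. Next closest is /z/ at distance 3.

s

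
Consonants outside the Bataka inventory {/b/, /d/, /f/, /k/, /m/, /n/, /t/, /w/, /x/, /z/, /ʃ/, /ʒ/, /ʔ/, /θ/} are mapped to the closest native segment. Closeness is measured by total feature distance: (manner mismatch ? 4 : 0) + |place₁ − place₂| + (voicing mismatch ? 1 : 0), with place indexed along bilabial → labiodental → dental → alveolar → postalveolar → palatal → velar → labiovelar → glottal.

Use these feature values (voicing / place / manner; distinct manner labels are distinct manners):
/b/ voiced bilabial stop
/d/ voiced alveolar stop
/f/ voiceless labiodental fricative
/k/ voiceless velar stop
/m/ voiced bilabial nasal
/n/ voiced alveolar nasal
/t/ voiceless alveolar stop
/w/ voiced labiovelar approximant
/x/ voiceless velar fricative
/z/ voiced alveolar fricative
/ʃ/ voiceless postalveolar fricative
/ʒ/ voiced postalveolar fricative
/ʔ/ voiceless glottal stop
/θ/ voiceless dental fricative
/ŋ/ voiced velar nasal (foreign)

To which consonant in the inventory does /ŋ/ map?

/n/ is closest: same manner (nasal), place distance 3 (velar→alveolar), same voicing; total 3. Next closest is /k/ at distance 5.

n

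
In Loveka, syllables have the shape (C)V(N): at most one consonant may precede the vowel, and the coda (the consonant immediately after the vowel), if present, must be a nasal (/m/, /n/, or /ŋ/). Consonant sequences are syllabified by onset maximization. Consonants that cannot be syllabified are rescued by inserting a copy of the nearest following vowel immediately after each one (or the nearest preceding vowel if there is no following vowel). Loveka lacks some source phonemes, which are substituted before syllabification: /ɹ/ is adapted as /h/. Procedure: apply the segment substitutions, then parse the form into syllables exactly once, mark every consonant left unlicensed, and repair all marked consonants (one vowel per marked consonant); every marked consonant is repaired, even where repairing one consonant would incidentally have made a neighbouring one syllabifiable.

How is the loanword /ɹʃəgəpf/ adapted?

Substitution: /ɹ/ → /h/, giving /hʃəgəpf/.
Syllabifying with onset maximization leaves /h/, /p/, /f/ stranded (only a nasal (/m/, /n/, or /ŋ/) is licensed in coda position; onsets are limited to one consonant).
Epenthesis after each stranded consonant: /h/ → /hə/, /p/ → /pə/, /f/ → /fə/.

həʃəgəpəfə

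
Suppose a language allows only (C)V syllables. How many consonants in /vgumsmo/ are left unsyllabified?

3

Under (C)V, the unsyllabifiable consonants are /v/, /m/, /s/ (no codas are permitted; onsets are limited to one consonant).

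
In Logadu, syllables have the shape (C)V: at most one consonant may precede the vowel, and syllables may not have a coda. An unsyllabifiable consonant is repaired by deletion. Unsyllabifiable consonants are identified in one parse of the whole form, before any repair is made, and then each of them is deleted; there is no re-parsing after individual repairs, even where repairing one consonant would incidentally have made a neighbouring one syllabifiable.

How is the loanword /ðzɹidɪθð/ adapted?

ɹidɪ

Syllabifying with onset maximization leaves /ð/, /z/, /θ/, /ð/ stranded (no codas are permitted; onsets are limited to one consonant).
Deletion applies to /ð/, /z/, /θ/, /ð/.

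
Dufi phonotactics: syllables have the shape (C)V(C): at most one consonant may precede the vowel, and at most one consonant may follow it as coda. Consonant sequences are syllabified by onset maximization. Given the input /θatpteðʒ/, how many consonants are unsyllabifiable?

2

The consonants /p/, /ʒ/ cannot be parsed into a legal (C)V(C) syllable (at most one coda consonant is licensed; onsets are limited to one consonant).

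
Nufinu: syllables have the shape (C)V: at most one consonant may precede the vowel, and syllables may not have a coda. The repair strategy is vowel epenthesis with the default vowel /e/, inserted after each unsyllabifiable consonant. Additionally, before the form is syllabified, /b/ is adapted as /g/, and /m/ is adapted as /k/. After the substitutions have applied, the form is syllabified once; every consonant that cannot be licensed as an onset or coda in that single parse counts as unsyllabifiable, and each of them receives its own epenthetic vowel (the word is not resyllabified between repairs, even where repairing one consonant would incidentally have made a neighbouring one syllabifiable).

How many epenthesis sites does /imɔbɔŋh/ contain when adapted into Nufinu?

After substitution the input is /ikɔgɔŋh/.
The unsyllabifiable consonants are /ŋ/, /h/; each receives one epenthetic vowel.

2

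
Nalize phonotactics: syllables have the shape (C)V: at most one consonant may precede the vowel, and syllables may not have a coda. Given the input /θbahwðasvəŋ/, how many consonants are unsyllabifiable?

5

Under (C)V, the unsyllabifiable consonants are /θ/, /h/, /w/, /s/, /ŋ/ (no codas are permitted; onsets are limited to one consonant).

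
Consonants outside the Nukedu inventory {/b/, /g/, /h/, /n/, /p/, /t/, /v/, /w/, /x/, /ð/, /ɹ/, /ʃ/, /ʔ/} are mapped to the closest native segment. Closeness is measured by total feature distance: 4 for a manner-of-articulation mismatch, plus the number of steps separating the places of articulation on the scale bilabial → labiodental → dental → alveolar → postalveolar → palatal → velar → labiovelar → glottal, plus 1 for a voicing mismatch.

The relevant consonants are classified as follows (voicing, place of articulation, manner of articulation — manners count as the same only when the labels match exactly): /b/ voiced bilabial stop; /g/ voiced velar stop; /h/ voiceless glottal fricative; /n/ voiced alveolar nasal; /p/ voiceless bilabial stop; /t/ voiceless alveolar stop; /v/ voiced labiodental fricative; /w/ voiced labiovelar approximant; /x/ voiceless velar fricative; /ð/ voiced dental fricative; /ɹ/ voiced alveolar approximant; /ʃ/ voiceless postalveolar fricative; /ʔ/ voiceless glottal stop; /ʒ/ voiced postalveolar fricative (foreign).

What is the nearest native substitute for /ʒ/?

/ʃ/ is closest: same manner (fricative), place distance 0 (postalveolar→postalveolar), voicing differs (+1); total 1. Next closest is /ð/ at distance 2.

ʃ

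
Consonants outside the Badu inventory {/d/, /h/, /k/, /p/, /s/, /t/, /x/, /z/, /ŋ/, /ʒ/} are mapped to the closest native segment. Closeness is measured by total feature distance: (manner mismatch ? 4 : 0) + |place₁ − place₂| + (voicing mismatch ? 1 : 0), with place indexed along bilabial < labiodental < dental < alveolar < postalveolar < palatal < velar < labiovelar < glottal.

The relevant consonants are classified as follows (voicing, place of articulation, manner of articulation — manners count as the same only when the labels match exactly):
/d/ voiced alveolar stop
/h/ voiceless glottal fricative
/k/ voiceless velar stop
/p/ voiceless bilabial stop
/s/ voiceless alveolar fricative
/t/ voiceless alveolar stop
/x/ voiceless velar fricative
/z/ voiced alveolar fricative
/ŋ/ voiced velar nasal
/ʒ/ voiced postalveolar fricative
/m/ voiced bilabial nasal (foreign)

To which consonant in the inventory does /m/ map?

/p/ is closest: manner differs (nasal→stop, +4), place distance 0 (bilabial→bilabial), voicing differs (+1); total 5. Next closest is /ŋ/ at distance 6.

p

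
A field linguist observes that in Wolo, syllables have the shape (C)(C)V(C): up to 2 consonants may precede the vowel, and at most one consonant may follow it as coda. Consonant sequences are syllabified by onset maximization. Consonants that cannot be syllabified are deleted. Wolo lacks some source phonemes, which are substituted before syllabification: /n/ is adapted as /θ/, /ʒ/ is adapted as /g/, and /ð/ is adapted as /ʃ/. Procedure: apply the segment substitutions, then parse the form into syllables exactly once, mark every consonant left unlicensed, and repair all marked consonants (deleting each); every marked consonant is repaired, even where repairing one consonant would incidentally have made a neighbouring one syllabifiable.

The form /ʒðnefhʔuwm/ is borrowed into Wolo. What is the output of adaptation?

ʃθefhʔuw

Substitution: /ʒ/ → /g/, /ð/ → /ʃ/, /n/ → /θ/, giving /gʃθefhʔuwm/.
Syllabifying with onset maximization leaves /g/, /m/ stranded (at most one coda consonant is licensed; onsets may contain at most 2 consonants).
Each unlicensed consonant is deleted: /g/, /m/.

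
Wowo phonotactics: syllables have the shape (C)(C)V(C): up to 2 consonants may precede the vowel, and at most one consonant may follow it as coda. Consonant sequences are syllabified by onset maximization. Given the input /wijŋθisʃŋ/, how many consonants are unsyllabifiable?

Syllabifying with onset maximization leaves /ʃ/, /ŋ/ stranded (at most one coda consonant is licensed; onsets may contain at most 2 consonants).

2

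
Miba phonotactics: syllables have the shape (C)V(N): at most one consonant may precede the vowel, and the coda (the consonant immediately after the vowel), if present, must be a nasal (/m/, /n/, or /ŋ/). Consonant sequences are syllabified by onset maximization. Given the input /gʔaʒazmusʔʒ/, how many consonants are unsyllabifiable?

The consonants /g/, /z/, /s/, /ʔ/, /ʒ/ cannot be parsed into a legal (C)V(N) syllable (only a nasal (/m/, /n/, or /ŋ/) is licensed in coda position; onsets are limited to one consonant).

5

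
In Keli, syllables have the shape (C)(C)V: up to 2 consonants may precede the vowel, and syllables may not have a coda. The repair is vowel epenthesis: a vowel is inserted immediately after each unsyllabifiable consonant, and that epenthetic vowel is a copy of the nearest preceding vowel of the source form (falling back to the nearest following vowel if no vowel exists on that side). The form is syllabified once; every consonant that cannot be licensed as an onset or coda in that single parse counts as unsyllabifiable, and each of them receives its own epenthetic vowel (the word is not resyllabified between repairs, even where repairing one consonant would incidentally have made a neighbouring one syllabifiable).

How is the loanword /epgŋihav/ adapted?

The consonants /p/, /v/ cannot be parsed into a legal (C)(C)V syllable (no codas are permitted; onsets may contain at most 2 consonants).
Epenthesis after each stranded consonant: /p/ → /pe/, /v/ → /va/.

epegŋihava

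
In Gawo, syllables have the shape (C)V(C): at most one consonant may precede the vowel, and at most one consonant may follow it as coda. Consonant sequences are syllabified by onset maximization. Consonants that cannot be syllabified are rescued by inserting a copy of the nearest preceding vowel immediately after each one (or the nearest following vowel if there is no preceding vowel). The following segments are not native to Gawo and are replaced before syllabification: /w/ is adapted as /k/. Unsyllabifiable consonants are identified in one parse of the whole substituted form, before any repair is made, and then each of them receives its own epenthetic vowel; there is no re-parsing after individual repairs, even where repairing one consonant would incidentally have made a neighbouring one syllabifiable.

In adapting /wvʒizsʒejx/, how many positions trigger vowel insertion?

After substitution the input is /kvʒizsʒejx/.
The unsyllabifiable consonants are /k/, /v/, /s/, /x/; each receives one epenthetic vowel.

4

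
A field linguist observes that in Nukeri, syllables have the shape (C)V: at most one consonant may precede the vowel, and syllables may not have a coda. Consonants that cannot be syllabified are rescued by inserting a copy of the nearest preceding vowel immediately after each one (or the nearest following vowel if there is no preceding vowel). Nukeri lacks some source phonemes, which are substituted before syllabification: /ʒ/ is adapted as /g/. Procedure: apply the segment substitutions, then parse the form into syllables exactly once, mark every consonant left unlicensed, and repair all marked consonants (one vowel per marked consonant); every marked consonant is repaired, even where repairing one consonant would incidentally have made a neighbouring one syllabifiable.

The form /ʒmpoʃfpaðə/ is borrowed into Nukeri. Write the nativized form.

Substitution: /ʒ/ → /g/, giving /gmpoʃfpaðə/.
Syllabifying with onset maximization leaves /g/, /m/, /ʃ/, /f/ stranded (no codas are permitted; onsets are limited to one consonant).
Epenthesis after each stranded consonant: /g/ → /go/, /m/ → /mo/, /ʃ/ → /ʃo/, /f/ → /fo/.

gomopoʃofopaðə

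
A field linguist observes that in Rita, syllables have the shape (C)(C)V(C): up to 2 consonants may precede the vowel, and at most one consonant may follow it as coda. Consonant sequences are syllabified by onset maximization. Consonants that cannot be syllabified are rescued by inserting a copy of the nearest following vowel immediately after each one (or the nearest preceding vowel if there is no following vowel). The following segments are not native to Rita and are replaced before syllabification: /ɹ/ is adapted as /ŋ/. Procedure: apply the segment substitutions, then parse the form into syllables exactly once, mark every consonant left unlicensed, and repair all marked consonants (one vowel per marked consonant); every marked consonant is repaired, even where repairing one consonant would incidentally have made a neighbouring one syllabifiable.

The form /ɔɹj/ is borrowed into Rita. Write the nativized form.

ɔŋjɔ

Substitution: /ɹ/ → /ŋ/, giving /ɔŋj/.
Syllabifying with onset maximization leaves /j/ stranded (at most one coda consonant is licensed; onsets may contain at most 2 consonants).
Each unlicensed consonant becomes the onset of a new syllable: /j/ → /jɔ/.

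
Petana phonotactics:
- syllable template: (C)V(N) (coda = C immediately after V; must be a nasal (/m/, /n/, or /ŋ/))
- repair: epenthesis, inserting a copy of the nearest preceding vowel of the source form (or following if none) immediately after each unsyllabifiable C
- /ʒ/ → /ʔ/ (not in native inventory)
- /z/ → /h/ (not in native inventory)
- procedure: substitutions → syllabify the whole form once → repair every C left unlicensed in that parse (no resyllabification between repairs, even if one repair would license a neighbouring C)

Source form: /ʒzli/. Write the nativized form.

Substitution: /ʒ/ → /ʔ/, /z/ → /h/, giving /ʔhli/.
The consonants /ʔ/, /h/ cannot be parsed into a legal (C)V(N) syllable (only a nasal (/m/, /n/, or /ŋ/) is licensed in coda position; onsets are limited to one consonant).
Epenthesis after each stranded consonant: /ʔ/ → /ʔi/, /h/ → /hi/.

ʔihili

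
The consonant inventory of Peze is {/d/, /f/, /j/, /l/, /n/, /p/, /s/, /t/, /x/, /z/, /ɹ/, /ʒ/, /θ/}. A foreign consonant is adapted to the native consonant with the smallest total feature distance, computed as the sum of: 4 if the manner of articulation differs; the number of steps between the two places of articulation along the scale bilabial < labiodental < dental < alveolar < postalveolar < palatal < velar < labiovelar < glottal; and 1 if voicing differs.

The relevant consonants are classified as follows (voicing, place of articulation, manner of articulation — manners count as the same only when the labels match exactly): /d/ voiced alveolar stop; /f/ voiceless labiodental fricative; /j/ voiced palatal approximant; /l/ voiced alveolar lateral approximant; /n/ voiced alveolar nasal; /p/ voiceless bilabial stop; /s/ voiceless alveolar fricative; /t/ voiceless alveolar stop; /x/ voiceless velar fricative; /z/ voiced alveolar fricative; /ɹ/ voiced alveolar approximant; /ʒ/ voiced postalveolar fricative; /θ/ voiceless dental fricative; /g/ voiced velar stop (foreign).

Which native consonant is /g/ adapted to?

d

/d/ is closest: same manner (stop), place distance 3 (velar→alveolar), same voicing; total 3. Next closest is /t/ at distance 4.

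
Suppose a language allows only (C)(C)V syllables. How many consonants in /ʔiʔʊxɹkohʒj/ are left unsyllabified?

The consonants /x/, /h/, /ʒ/, /j/ cannot be parsed into a legal (C)(C)V syllable (no codas are permitted; onsets may contain at most 2 consonants).

4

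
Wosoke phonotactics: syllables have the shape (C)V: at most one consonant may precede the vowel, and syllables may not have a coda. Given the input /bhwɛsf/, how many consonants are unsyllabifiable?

Syllabifying with onset maximization leaves /b/, /h/, /s/, /f/ stranded (no codas are permitted; onsets are limited to one consonant).

4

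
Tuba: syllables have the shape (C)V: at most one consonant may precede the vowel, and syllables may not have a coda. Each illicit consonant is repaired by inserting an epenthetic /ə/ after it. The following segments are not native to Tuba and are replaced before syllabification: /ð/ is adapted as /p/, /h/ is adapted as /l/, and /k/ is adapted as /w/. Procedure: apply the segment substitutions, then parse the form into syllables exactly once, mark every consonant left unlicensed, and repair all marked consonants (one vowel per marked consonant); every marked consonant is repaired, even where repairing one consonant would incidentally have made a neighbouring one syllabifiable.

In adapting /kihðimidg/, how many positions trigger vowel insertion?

3

After substitution the input is /wilpimidg/.
The unsyllabifiable consonants are /l/, /d/, /g/; each receives one epenthetic vowel.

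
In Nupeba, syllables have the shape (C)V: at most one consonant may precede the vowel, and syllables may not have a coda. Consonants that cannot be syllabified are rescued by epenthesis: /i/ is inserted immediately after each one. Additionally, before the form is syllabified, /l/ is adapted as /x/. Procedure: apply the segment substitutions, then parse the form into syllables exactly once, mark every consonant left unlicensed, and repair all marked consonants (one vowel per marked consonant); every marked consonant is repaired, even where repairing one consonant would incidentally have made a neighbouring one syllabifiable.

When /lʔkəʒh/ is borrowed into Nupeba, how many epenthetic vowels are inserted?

After substitution the input is /xʔkəʒh/.
The unsyllabifiable consonants are /x/, /ʔ/, /ʒ/, /h/; each receives one epenthetic vowel.

4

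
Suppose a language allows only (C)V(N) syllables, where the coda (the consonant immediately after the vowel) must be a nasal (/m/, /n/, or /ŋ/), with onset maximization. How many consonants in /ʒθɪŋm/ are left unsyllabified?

2

The consonants /ʒ/, /m/ cannot be parsed into a legal (C)V(N) syllable (only a nasal (/m/, /n/, or /ŋ/) is licensed in coda position; onsets are limited to one consonant).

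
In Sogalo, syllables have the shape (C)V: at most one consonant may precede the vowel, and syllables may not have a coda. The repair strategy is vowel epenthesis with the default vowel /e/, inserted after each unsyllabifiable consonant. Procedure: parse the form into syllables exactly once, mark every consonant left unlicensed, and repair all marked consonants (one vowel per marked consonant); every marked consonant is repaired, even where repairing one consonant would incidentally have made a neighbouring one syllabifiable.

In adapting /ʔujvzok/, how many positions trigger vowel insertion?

The unsyllabifiable consonants are /j/, /v/, /k/; each receives one epenthetic vowel.

3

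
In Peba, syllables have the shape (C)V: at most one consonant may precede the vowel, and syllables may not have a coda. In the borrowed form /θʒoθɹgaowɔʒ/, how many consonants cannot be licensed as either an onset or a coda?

4

The consonants /θ/, /θ/, /ɹ/, /ʒ/ cannot be parsed into a legal (C)V syllable (no codas are permitted; onsets are limited to one consonant).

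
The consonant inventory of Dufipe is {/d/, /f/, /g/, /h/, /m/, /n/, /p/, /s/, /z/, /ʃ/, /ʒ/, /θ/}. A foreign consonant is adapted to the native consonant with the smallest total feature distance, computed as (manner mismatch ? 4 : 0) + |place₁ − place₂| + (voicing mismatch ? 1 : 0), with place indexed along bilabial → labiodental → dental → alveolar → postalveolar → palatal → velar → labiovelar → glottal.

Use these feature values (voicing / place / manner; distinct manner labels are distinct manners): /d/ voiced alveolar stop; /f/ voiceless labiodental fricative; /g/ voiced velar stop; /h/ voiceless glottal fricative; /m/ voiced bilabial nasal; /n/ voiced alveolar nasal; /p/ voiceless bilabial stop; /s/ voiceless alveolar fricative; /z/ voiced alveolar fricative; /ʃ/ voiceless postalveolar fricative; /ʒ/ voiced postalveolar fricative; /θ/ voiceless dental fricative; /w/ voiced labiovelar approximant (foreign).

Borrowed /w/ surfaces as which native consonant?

g

/g/ is closest: manner differs (approximant→stop, +4), place distance 1 (labiovelar→velar), same voicing; total 5. Next closest is /h/ at distance 6.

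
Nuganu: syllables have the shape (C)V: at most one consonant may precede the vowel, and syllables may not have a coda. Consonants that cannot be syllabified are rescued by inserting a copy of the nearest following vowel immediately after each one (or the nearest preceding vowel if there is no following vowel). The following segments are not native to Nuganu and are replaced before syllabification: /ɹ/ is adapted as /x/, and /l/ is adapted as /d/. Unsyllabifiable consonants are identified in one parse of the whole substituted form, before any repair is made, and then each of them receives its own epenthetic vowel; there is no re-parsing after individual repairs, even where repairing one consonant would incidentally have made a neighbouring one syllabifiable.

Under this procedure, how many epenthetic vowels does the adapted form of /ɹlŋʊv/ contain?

3

After substitution the input is /xdŋʊv/.
The unsyllabifiable consonants are /x/, /d/, /v/; each receives one epenthetic vowel.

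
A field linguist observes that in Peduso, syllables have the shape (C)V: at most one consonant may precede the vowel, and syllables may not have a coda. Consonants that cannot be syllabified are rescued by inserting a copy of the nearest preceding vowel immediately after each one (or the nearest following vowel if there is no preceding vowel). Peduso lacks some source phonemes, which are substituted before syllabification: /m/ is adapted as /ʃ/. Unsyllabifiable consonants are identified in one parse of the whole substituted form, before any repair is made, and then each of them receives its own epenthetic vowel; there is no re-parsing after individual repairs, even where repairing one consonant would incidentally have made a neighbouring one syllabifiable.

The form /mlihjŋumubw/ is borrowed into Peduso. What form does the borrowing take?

Substitution: /m/ → /ʃ/, giving /ʃlihjŋuʃubw/.
Under (C)V, the unsyllabifiable consonants are /ʃ/, /h/, /j/, /b/, /w/ (no codas are permitted; onsets are limited to one consonant).
Each unlicensed consonant becomes the onset of a new syllable: /ʃ/ → /ʃi/, /h/ → /hi/, /j/ → /ji/, /b/ → /bu/, /w/ → /wu/.

ʃilihijiŋuʃubuwu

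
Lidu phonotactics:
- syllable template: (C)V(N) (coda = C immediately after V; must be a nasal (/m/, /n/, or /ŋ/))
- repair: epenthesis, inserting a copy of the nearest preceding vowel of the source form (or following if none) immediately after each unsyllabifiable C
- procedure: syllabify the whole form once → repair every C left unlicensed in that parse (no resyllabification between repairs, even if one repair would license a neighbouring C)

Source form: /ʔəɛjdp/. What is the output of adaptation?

ʔəɛjɛdɛpɛ

Under (C)V(N), the unsyllabifiable consonants are /j/, /d/, /p/ (only a nasal (/m/, /n/, or /ŋ/) is licensed in coda position; onsets are limited to one consonant).
Each unlicensed consonant becomes the onset of a new syllable: /j/ → /jɛ/, /d/ → /dɛ/, /p/ → /pɛ/.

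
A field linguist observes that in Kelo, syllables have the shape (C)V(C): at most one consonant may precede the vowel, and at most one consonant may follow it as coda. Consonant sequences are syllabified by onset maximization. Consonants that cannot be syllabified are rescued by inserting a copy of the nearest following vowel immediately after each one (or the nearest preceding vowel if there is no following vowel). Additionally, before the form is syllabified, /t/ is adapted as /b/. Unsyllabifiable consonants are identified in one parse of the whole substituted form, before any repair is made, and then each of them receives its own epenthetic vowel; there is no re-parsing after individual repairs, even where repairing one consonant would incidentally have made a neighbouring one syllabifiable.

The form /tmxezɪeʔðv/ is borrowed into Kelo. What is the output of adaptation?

bemexezɪeʔðeve

Substitution: /t/ → /b/, giving /bmxezɪeʔðv/.
The consonants /b/, /m/, /ð/, /v/ cannot be parsed into a legal (C)V(C) syllable (at most one coda consonant is licensed; onsets are limited to one consonant).
Inserting the epenthetic vowel yields /b/ → /be/, /m/ → /me/, /ð/ → /ðe/, /v/ → /ve/.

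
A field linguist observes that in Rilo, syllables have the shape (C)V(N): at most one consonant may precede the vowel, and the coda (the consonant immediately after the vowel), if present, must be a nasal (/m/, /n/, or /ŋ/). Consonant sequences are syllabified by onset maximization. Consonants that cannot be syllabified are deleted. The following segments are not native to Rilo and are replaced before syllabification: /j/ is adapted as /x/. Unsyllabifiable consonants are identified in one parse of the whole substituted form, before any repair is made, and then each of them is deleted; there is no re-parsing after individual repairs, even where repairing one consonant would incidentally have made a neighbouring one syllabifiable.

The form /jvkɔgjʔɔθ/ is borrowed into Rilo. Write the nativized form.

kɔʔɔ

Substitution: /j/ → /x/, giving /xvkɔgxʔɔθ/.
Under (C)V(N), the unsyllabifiable consonants are /x/, /v/, /g/, /x/, /θ/ (only a nasal (/m/, /n/, or /ŋ/) is licensed in coda position; onsets are limited to one consonant).
Deletion applies to /x/, /v/, /g/, /x/, /θ/.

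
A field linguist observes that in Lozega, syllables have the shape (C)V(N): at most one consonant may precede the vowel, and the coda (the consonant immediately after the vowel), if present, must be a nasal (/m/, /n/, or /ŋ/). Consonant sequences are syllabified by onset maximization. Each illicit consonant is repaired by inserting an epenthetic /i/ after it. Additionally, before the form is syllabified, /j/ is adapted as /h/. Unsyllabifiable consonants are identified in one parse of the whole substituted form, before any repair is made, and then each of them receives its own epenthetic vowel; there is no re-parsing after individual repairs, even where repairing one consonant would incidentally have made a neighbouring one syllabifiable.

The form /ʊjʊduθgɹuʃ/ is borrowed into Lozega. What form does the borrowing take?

Substitution: /j/ → /h/, giving /ʊhʊduθgɹuʃ/.
Syllabifying with onset maximization leaves /θ/, /g/, /ʃ/ stranded (only a nasal (/m/, /n/, or /ŋ/) is licensed in coda position; onsets are limited to one consonant).
Epenthesis after each stranded consonant: /θ/ → /θi/, /g/ → /gi/, /ʃ/ → /ʃi/.

ʊhʊduθigiɹuʃi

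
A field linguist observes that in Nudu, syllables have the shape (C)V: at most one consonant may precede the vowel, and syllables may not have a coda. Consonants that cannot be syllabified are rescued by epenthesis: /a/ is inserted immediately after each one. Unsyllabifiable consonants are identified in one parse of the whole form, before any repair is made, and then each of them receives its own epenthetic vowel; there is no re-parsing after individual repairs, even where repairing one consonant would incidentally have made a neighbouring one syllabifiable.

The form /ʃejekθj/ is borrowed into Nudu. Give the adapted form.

ʃejekaθaja

The consonants /k/, /θ/, /j/ cannot be parsed into a legal (C)V syllable (no codas are permitted; onsets are limited to one consonant).
Epenthesis after each stranded consonant: /k/ → /ka/, /θ/ → /θa/, /j/ → /ja/.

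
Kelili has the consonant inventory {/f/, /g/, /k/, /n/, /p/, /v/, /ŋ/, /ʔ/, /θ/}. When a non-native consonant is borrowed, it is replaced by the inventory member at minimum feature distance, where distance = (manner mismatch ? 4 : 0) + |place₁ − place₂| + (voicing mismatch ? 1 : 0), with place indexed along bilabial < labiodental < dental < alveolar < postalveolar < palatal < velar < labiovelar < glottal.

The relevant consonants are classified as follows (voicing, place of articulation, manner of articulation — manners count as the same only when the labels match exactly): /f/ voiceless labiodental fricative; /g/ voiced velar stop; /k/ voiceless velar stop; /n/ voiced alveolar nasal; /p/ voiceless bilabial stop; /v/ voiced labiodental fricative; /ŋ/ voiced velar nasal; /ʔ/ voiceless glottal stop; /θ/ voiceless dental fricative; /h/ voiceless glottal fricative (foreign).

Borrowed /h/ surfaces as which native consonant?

/ʔ/ is closest: manner differs (fricative→stop, +4), place distance 0 (glottal→glottal), same voicing; total 4. Next closest is /k/ at distance 6.

ʔ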